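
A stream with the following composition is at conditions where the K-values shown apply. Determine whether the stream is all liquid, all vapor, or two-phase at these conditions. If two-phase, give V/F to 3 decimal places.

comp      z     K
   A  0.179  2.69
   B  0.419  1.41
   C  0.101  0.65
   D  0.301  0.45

two-phase, V/F = 0.590

ΣzᵢKᵢ = 1.273; Σzᵢ/Kᵢ = 1.188.
Both exceed 1, so a two-phase solution exists.
Rachford–Rice: g(ψ) = Σ zᵢ(Kᵢ−1)/(1+ψ(Kᵢ−1)) = 0.
Newton iteration, ψ⁰ = 0.5:
  ψ = 0.500: g = 0.0353, g' = -0.390 → ψ = 0.591
  ψ = 0.591: g = -0.0000, g' = -0.393 → ψ = 0.590
Converged at ψ = 0.590.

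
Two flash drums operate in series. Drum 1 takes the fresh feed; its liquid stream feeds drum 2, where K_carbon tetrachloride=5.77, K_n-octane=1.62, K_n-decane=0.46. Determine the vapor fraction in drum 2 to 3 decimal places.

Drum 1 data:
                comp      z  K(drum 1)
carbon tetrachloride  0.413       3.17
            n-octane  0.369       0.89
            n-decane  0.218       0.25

V/F (drum 2) = 0.672

Drum 1:
Let ψ₁ = V/F and solve Σ zᵢ(Kᵢ−1)/(1+ψ₁(Kᵢ−1)) = 0.
Check two-phase: ΣzᵢKᵢ = 1.692 > 1 and Σzᵢ/Kᵢ = 1.417 > 1, so g(0) = 0.692 > 0 and g(1) = -0.417 < 0.
Newton–Raphson from ψ₁ = 0.5:
  ψ₁ = 0.500: g = 0.1253, g' = -0.766 → ψ₁ = 0.663
  ψ₁ = 0.663: g = -0.0019, g' = -0.818 → ψ₁ = 0.661
Converged at ψ₁ = 0.661.
Drum-1 compositions:
  carbon tetrachloride: x = 0.170, y = 0.538
  n-octane: x = 0.398, y = 0.354
  n-decane: x = 0.432, y = 0.108
Drum-2 feed = drum-1 liquid: z₂ = (0.1696, 0.3979, 0.4324).
Drum 2:
Newton iteration, ψ₂⁰ = 0.5:
  ψ₂ = 0.500: g = 0.1075, g' = -0.663 → ψ₂ = 0.662
  ψ₂ = 0.662: g = 0.0060, g' = -0.606 → ψ₂ = 0.672
Converged at ψ₂ = 0.672.
  carbon tetrachloride: x = 0.040, y = 0.233
  n-octane: x = 0.281, y = 0.455
  n-decane: x = 0.679, y = 0.312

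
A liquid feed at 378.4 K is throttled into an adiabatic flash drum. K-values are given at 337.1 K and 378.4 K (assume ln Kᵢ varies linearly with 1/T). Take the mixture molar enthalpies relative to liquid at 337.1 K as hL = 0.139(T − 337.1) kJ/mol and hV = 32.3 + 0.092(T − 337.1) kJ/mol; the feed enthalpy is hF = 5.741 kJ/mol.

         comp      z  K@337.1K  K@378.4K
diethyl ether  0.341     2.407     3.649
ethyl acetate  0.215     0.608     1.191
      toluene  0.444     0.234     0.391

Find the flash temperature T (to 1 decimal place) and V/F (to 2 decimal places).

T = 344.1 K, V/F = 0.15

Adiabatic flash: solve Rachford–Rice at each trial T, then check hF = ψ·hV(T) + (1−ψ)·hL(T).
  T = 337.1 K: K = (2.407, 0.608, 0.234), RR gives ψ = 0.060, H_out = 1.925 kJ/mol
  T = 378.4 K: K = (3.649, 1.191, 0.391), RR gives ψ = 0.548, H_out = 22.369 kJ/mol
  T = 357.8 K: K = (3.001, 0.868, 0.307), RR gives ψ = 0.310, H_out = 12.583 kJ/mol
  T = 347.5 K: K = (2.698, 0.731, 0.269), RR gives ψ = 0.190, H_out = 7.495 kJ/mol
  T = 342.3 K: K = (2.551, 0.668, 0.251), RR gives ψ = 0.127, H_out = 4.787 kJ/mol
  T = 344.9 K: K = (2.624, 0.699, 0.260), RR gives ψ = 0.159, H_out = 6.157 kJ/mol
  T = 343.6 K: K = (2.587, 0.683, 0.256), RR gives ψ = 0.143, H_out = 5.476 kJ/mol
Linear interpolation between T = 343.6 (H_out = 5.476) and T = 344.9 (H_out = 6.157) on hF = 5.741 gives T ≈ 344.1 K, at which ψ = 0.15.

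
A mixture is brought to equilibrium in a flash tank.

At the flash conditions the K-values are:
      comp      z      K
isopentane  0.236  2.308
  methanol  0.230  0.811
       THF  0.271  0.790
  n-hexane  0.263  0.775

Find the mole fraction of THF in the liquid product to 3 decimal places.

x_THF = 0.306

Iterate (Newton) starting at V/F = 0.5:
  V/F = 0.500: g = 0.0084, g' = -0.189 → V/F = 0.544
  V/F = 0.544: g = 0.0002, g' = -0.181 → V/F = 0.545
Converged at V/F = 0.545.
Compositions from xᵢ = zᵢ/(1+V/F(Kᵢ−1)), yᵢ = Kᵢxᵢ:
  isopentane: x = 0.138, y = 0.318
  methanol: x = 0.256, y = 0.208
  THF: x = 0.306, y = 0.242
  n-hexane: x = 0.300, y = 0.232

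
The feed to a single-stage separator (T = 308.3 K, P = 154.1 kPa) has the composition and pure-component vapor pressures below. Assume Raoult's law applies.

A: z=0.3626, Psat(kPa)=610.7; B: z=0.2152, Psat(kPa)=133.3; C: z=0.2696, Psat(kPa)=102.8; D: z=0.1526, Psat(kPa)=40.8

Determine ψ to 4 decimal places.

ψ = 0.6581

Raoult's law: Kᵢ = Pᵢˢᵃᵗ/P = Pᵢˢᵃᵗ/154.1.
  K_A = 610.7/154.1 = 3.963011, K_B = 133.3/154.1 = 0.865023, K_C = 102.8/154.1 = 0.667099, K_D = 40.8/154.1 = 0.264763
Material balance + equilibrium reduce to Σ zᵢ(Kᵢ−1)/(1+ψ(Kᵢ−1)) = 0.
Check two-phase: ΣzᵢKᵢ = 1.8434 > 1 and Σzᵢ/Kᵢ = 1.3208 > 1, so g(0) = 0.8434 > 0 and g(1) = -0.3208 < 0.
Newton–Raphson from ψ = 0.5:
  ψ = 0.5000: g = 0.11672, g' = -0.7708 → ψ = 0.6514
  ψ = 0.6514: g = 0.00488, g' = -0.7280 → ψ = 0.6581
Converged at ψ = 0.6581.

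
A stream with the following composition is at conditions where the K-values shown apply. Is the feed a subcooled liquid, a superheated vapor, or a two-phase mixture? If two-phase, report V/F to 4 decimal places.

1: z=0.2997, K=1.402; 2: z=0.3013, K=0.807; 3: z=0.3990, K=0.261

ΣzᵢKᵢ = 0.7675; Σzᵢ/Kᵢ = 2.1159.
Since ΣzᵢKᵢ < 1 the mixture is below its bubble point — single liquid phase.

subcooled liquid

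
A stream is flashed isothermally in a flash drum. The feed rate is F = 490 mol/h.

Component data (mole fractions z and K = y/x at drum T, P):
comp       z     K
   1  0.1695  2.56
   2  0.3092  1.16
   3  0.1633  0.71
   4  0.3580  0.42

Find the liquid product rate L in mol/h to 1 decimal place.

L = 432.2 mol/h

Rachford–Rice: g(ψ) = Σ zᵢ(Kᵢ−1)/(1+ψ(Kᵢ−1)) = 0.
g(0) = ΣzᵢKᵢ − 1 = 0.0589 and g(1) = 1 − Σzᵢ/Kᵢ = -0.4151, so a root lies in (0, 1).
Newton–Raphson from ψ = 0.5:
  ψ = 0.5000: g = -0.15348, g' = -0.3947 → ψ = 0.1111
  ψ = 0.1111: g = 0.00309, g' = -0.4595 → ψ = 0.1178
  ψ = 0.1178: g = 0.00001, g' = -0.4554 → ψ = 0.1179
Converged at ψ = 0.1179.
Then V = ψ·F = 0.1179·490 = 57.8 mol/h and L = F − V = 432.2 mol/h.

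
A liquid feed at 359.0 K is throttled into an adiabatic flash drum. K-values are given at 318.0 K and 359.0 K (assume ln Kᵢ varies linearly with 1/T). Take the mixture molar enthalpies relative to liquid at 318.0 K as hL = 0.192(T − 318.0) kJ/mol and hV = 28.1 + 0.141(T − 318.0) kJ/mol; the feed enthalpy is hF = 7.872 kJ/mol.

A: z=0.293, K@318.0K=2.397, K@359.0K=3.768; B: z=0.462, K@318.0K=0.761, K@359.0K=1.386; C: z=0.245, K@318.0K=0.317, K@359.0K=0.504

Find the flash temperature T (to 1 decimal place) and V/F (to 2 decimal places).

T = 320.0 K, V/F = 0.27

Adiabatic flash: solve Rachford–Rice at each trial T, then check hF = ψ·hV(T) + (1−ψ)·hL(T).
  T = 318.0 K: K = (2.397, 0.761, 0.317), RR gives ψ = 0.219, H_out = 6.162 kJ/mol
  T = 359.0 K: K = (3.768, 1.386, 0.504), RR gives ψ = 1.000, H_out = 33.881 kJ/mol
  T = 338.5 K: K = (3.047, 1.046, 0.405), RR gives ψ = 0.737, H_out = 23.887 kJ/mol
  T = 328.2 K: K = (2.711, 0.896, 0.360), RR gives ψ = 0.476, H_out = 15.086 kJ/mol
  T = 323.1 K: K = (2.552, 0.827, 0.338), RR gives ψ = 0.347, H_out = 10.628 kJ/mol
  T = 320.6 K: K = (2.475, 0.794, 0.328), RR gives ψ = 0.284, H_out = 8.440 kJ/mol
  T = 319.3 K: K = (2.436, 0.777, 0.322), RR gives ψ = 0.252, H_out = 7.302 kJ/mol
Linear interpolation between T = 319.3 (H_out = 7.302) and T = 320.6 (H_out = 8.440) on hF = 7.872 gives T ≈ 320.0 K, at which ψ = 0.27.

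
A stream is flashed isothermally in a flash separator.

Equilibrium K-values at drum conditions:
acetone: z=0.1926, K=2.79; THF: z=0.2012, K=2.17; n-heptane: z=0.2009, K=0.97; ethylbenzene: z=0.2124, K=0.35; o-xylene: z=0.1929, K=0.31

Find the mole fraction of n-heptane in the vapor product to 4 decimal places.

Material balance + equilibrium reduce to Σ zᵢ(Kᵢ−1)/(1+ψ(Kᵢ−1)) = 0.
Check two-phase: ΣzᵢKᵢ = 1.3030 > 1 and Σzᵢ/Kᵢ = 1.5980 > 1, so g(0) = 0.3030 > 0 and g(1) = -0.5980 < 0.
Newton–Raphson from ψ = 0.38:
  ψ = 0.3800: g = -0.00170, g' = -0.6777 → ψ = 0.3775
Converged at ψ = 0.3775.
Compositions from xᵢ = zᵢ/(1+ψ(Kᵢ−1)), yᵢ = Kᵢxᵢ:
  acetone: x = 0.1149, y = 0.3207
  THF: x = 0.1396, y = 0.3028
  n-heptane: x = 0.2032, y = 0.1971
  ethylbenzene: x = 0.2815, y = 0.0985
  o-xylene: x = 0.2608, y = 0.0809

y_n-heptane = 0.1971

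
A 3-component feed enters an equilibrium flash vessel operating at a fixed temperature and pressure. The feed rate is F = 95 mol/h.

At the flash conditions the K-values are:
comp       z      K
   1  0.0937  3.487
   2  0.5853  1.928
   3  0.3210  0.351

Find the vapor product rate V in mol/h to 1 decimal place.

V = 70.7 mol/h

Let ψ = V/F and solve Σ zᵢ(Kᵢ−1)/(1+ψ(Kᵢ−1)) = 0.
g(0) = ΣzᵢKᵢ − 1 = 0.5679 and g(1) = 1 − Σzᵢ/Kᵢ = -0.2450, so a root lies in (0, 1).
Newton iteration, ψ⁰ = 0.6:
  ψ = 0.6000: g = 0.10121, g' = -0.6639 → ψ = 0.7524
  ψ = 0.7524: g = -0.00617, g' = -0.7615 → ψ = 0.7443
Converged at ψ = 0.7443.
Then V = ψ·F = 0.7443·95 = 70.7 mol/h and L = F − V = 24.3 mol/h.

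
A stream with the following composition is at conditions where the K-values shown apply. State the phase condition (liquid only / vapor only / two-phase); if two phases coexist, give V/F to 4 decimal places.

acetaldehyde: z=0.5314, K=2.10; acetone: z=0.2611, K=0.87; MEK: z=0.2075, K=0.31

ΣzᵢKᵢ = 1.4074; Σzᵢ/Kᵢ = 1.2225.
Both exceed 1, so a two-phase solution exists.
Let ψ = V/F and solve Σ zᵢ(Kᵢ−1)/(1+ψ(Kᵢ−1)) = 0.
Iterate (Newton) starting at ψ = 0.5:
  ψ = 0.5000: g = 0.12223, g' = -0.5030 → ψ = 0.7430
  ψ = 0.7430: g = -0.00973, g' = -0.6161 → ψ = 0.7272
  ψ = 0.7272: g = -0.00011, g' = -0.6019 → ψ = 0.7270
Converged at ψ = 0.7270.

two-phase, V/F = 0.7270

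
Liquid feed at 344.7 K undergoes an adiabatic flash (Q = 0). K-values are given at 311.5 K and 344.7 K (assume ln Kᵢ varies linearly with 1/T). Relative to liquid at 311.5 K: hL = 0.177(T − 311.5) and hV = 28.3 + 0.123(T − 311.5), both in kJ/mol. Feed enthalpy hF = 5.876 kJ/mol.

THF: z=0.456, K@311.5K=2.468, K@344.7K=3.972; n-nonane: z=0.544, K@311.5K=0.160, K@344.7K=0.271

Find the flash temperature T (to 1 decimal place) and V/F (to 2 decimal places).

T = 313.6 K, V/F = 0.20

Adiabatic flash: solve Rachford–Rice at each trial T, then check hF = ψ·hV(T) + (1−ψ)·hL(T).
  T = 311.5 K: K = (2.468, 0.160), RR gives ψ = 0.172, H_out = 4.876 kJ/mol
  T = 344.7 K: K = (3.972, 0.271), RR gives ψ = 0.442, H_out = 17.605 kJ/mol
  T = 328.1 K: K = (3.169, 0.211), RR gives ψ = 0.327, H_out = 11.903 kJ/mol
  T = 319.8 K: K = (2.806, 0.184), RR gives ψ = 0.258, H_out = 8.650 kJ/mol
  T = 315.6 K: K = (2.632, 0.172), RR gives ψ = 0.217, H_out = 6.823 kJ/mol
  T = 313.6 K: K = (2.551, 0.166), RR gives ψ = 0.196, H_out = 5.896 kJ/mol
Linear interpolation between T = 311.5 (H_out = 4.876) and T = 313.6 (H_out = 5.896) on hF = 5.876 gives T ≈ 313.6 K, at which ψ = 0.20.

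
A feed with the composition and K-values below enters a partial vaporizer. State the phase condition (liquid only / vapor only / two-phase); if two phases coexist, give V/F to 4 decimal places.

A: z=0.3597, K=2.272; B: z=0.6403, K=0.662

ΣzᵢKᵢ = 1.2411; Σzᵢ/Kᵢ = 1.1255.
Both exceed 1, so a two-phase solution exists.
Binary case is linear: z₁(K₁−1)(1+ψ(K₂−1)) + z₂(K₂−1)(1+ψ(K₁−1)) = 0
⇒ ψ = [z₁(K₁−1)+z₂(K₂−1)] / [−(K₁−1)(K₂−1)] = 0.24112/0.42994 = 0.5608

two-phase, V/F = 0.5608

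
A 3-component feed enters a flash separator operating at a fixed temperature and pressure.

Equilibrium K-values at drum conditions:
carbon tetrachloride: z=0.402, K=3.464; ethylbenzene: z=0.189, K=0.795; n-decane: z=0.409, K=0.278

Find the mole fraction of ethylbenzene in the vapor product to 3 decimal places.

y_ethylbenzene = 0.165

Let ψ = V/F and solve Σ zᵢ(Kᵢ−1)/(1+ψ(Kᵢ−1)) = 0.
g(0) = ΣzᵢKᵢ − 1 = 0.656 and g(1) = 1 − Σzᵢ/Kᵢ = -0.825, so a root lies in (0, 1).
Newton iteration, ψ⁰ = 0.54:
  ψ = 0.540: g = -0.1026, g' = -1.032 → ψ = 0.441
  ψ = 0.441: g = -0.0008, g' = -1.029 → ψ = 0.440
Converged at ψ = 0.440.
Compositions from xᵢ = zᵢ/(1+ψ(Kᵢ−1)), yᵢ = Kᵢxᵢ:
  carbon tetrachloride: x = 0.193, y = 0.668
  ethylbenzene: x = 0.208, y = 0.165
  n-decane: x = 0.599, y = 0.167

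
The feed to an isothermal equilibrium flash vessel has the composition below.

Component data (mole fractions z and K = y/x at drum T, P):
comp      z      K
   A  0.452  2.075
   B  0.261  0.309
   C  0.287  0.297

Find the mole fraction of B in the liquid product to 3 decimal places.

x_B = 0.289

Let β = V/F and solve Σ zᵢ(Kᵢ−1)/(1+β(Kᵢ−1)) = 0.
Feasibility: ΣzᵢKᵢ = 1.104, Σzᵢ/Kᵢ = 2.029 — both > 1, two phases present.
Newton–Raphson from β = 0.5:
  β = 0.500: g = -0.2706, g' = -0.849 → β = 0.181
  β = 0.181: g = -0.0308, g' = -0.715 → β = 0.138
Converged at β = 0.138.
Compositions from xᵢ = zᵢ/(1+β(Kᵢ−1)), yᵢ = Kᵢxᵢ:
  A: x = 0.393, y = 0.816
  B: x = 0.289, y = 0.089
  C: x = 0.318, y = 0.094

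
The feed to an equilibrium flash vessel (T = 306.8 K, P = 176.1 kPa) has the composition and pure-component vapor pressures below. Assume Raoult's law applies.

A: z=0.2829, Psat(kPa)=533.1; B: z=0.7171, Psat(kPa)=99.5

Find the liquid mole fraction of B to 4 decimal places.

Raoult's law: Kᵢ = Pᵢˢᵃᵗ/P = Pᵢˢᵃᵗ/176.1.
  K_A = 533.1/176.1 = 3.027257, K_B = 99.5/176.1 = 0.565020
Material balance + equilibrium reduce to Σ zᵢ(Kᵢ−1)/(1+V/F(Kᵢ−1)) = 0.
Check two-phase: ΣzᵢKᵢ = 1.2616 > 1 and Σzᵢ/Kᵢ = 1.3626 > 1, so g(0) = 0.2616 > 0 and g(1) = -0.3626 < 0.
Binary case is linear: z₁(K₁−1)(1+V/F(K₂−1)) + z₂(K₂−1)(1+V/F(K₁−1)) = 0
⇒ V/F = [z₁(K₁−1)+z₂(K₂−1)] / [−(K₁−1)(K₂−1)] = 0.26159/0.88182 = 0.2966
Compositions from xᵢ = zᵢ/(1+V/F(Kᵢ−1)), yᵢ = Kᵢxᵢ:
  A: x = 0.1767, y = 0.5348
  B: x = 0.8233, y = 0.4652

x_B = 0.8233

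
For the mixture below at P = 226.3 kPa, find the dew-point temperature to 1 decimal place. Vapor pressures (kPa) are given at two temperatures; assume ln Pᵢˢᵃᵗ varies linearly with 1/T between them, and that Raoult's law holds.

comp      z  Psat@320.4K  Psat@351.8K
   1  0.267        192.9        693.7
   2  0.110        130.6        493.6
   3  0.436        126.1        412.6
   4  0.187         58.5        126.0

Dew-point temperature: Σzᵢ·P/Pᵢˢᵃᵗ(T) = 1. Interpolate ln Pᵢˢᵃᵗ = aᵢ + bᵢ/T.
  T = 320.4 K: ΣzᵢP/Pᵢˢᵃᵗ = 2.0097
  T = 351.8 K: ΣzᵢP/Pᵢˢᵃᵗ = 0.7125
  T = 336.1 K: ΣzᵢP/Pᵢˢᵃᵗ = 1.1603
  T = 344.0 K: ΣzᵢP/Pᵢˢᵃᵗ = 0.9014
  T = 340.1 K: ΣzᵢP/Pᵢˢᵃᵗ = 1.0191
  T = 342.1 K: ΣzᵢP/Pᵢˢᵃᵗ = 0.9565
Interpolating between 340.1 K and 342.1 K gives T ≈ 340.7 K.

T = 340.7 K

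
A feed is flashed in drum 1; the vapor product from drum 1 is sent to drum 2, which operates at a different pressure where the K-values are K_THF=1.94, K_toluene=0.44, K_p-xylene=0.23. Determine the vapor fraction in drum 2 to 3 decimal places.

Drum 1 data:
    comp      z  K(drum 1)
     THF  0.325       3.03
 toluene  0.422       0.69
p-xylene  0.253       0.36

V/F (drum 2) = 0.396

Drum 1:
Rachford–Rice: g(ψ₁) = Σ zᵢ(Kᵢ−1)/(1+ψ₁(Kᵢ−1)) = 0.
Check two-phase: ΣzᵢKᵢ = 1.367 > 1 and Σzᵢ/Kᵢ = 1.422 > 1, so g(0) = 0.367 > 0 and g(1) = -0.422 < 0.
Newton iteration, ψ₁⁰ = 0.37:
  ψ₁ = 0.370: g = 0.0168, g' = -0.666 → ψ₁ = 0.395
  ψ₁ = 0.395: g = 0.0002, g' = -0.651 → ψ₁ = 0.396
Converged at ψ₁ = 0.396.
Drum-1 compositions:
  THF: x = 0.180, y = 0.546
  toluene: x = 0.481, y = 0.332
  p-xylene: x = 0.339, y = 0.122
Drum-2 feed = drum-1 vapor: z₂ = (0.5462, 0.3319, 0.1220).
Drum 2:
Iterate (Newton) starting at ψ₂ = 0.33:
  ψ₂ = 0.330: g = 0.0380, g' = -0.568 → ψ₂ = 0.397
  ψ₂ = 0.397: g = -0.0003, g' = -0.578 → ψ₂ = 0.396
Converged at ψ₂ = 0.396.
  THF: x = 0.398, y = 0.772
  toluene: x = 0.427, y = 0.188
  p-xylene: x = 0.176, y = 0.040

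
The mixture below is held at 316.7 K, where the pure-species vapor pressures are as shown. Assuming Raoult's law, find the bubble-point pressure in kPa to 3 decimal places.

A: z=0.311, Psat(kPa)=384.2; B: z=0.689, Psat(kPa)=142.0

Pbub = 217.324 kPa

At the bubble point ψ → 0, so ΣzᵢKᵢ = 1 with Kᵢ = Pᵢˢᵃᵗ/P ⇒ P = ΣzᵢPᵢˢᵃᵗ.
P = 0.311·384.2 + 0.689·142.0 = 217.324 kPa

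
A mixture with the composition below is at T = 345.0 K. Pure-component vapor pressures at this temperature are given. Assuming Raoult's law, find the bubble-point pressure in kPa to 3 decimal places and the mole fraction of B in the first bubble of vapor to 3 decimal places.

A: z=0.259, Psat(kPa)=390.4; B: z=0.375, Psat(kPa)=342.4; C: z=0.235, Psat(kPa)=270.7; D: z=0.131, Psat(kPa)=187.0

At the bubble point ψ → 0, so ΣzᵢKᵢ = 1 with Kᵢ = Pᵢˢᵃᵗ/P ⇒ P = ΣzᵢPᵢˢᵃᵗ.
P = 0.259·390.4 + 0.375·342.4 + 0.235·270.7 + 0.131·187.0 = 317.625 kPa
yᵢ = zᵢPᵢˢᵃᵗ/P ⇒ y_B = 0.375·342.4/317.625 = 0.404

Pbub = 317.625 kPa, y_B = 0.404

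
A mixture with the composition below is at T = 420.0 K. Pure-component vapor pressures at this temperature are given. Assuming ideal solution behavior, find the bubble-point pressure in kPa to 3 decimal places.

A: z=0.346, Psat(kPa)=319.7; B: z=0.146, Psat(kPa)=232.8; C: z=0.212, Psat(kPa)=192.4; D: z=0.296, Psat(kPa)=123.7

Pbub = 222.009 kPa

At the bubble point ψ → 0, so ΣzᵢKᵢ = 1 with Kᵢ = Pᵢˢᵃᵗ/P ⇒ P = ΣzᵢPᵢˢᵃᵗ.
P = 0.346·319.7 + 0.146·232.8 + 0.212·192.4 + 0.296·123.7 = 222.009 kPa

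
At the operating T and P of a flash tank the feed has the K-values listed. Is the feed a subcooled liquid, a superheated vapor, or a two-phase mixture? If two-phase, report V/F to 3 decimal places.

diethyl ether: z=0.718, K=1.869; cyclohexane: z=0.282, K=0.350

ΣzᵢKᵢ = 1.441; Σzᵢ/Kᵢ = 1.190.
Both exceed 1, so a two-phase solution exists.
Let ψ = V/F and solve Σ zᵢ(Kᵢ−1)/(1+ψ(Kᵢ−1)) = 0.
Binary case is linear: z₁(K₁−1)(1+ψ(K₂−1)) + z₂(K₂−1)(1+ψ(K₁−1)) = 0
⇒ ψ = [z₁(K₁−1)+z₂(K₂−1)] / [−(K₁−1)(K₂−1)] = 0.4406/0.5648 = 0.780

two-phase, V/F = 0.780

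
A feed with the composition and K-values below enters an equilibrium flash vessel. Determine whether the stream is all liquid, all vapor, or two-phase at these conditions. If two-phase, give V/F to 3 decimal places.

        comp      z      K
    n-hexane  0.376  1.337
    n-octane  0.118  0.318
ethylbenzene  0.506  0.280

all liquid

ΣzᵢKᵢ = 0.682; Σzᵢ/Kᵢ = 2.459.
Since ΣzᵢKᵢ < 1 the mixture is below its bubble point — single liquid phase.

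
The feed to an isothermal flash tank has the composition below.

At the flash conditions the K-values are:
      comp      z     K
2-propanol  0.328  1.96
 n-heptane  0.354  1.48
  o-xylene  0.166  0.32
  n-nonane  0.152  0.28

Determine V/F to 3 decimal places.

Material balance + equilibrium reduce to Σ zᵢ(Kᵢ−1)/(1+V/F(Kᵢ−1)) = 0.
Check two-phase: ΣzᵢKᵢ = 1.262 > 1 and Σzᵢ/Kᵢ = 1.468 > 1, so g(0) = 0.262 > 0 and g(1) = -0.468 < 0.
Newton–Raphson from V/F = 0.5:
  V/F = 0.500: g = 0.0078, g' = -0.560 → V/F = 0.514
Converged at V/F = 0.514.

V/F = 0.514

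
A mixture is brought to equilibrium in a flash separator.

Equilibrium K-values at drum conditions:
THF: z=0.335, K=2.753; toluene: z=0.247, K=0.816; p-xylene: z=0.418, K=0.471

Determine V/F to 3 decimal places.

Rachford–Rice: g(V/F) = Σ zᵢ(Kᵢ−1)/(1+V/F(Kᵢ−1)) = 0.
Feasibility: ΣzᵢKᵢ = 1.321, Σzᵢ/Kᵢ = 1.312 — both > 1, two phases present.
Iterate (Newton) starting at V/F = 0.5:
  V/F = 0.500: g = -0.0377, g' = -0.519 → V/F = 0.427
  V/F = 0.427: g = 0.0008, g' = -0.542 → V/F = 0.429
Converged at V/F = 0.429.

V/F = 0.429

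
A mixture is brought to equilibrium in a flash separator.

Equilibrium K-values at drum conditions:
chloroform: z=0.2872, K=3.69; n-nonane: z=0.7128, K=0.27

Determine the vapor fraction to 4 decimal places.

Rachford–Rice: g(ψ) = Σ zᵢ(Kᵢ−1)/(1+ψ(Kᵢ−1)) = 0.
g(0) = ΣzᵢKᵢ − 1 = 0.2522 and g(1) = 1 − Σzᵢ/Kᵢ = -1.7178, so a root lies in (0, 1).
Binary case is linear: z₁(K₁−1)(1+ψ(K₂−1)) + z₂(K₂−1)(1+ψ(K₁−1)) = 0
⇒ ψ = [z₁(K₁−1)+z₂(K₂−1)] / [−(K₁−1)(K₂−1)] = 0.25222/1.96370 = 0.1284

ψ = 0.1284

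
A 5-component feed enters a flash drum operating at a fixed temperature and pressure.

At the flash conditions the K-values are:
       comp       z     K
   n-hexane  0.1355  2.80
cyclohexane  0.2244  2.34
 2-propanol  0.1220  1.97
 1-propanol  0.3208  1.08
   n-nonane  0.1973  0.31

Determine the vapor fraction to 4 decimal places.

ψ = 0.8455

Material balance + equilibrium reduce to Σ zᵢ(Kᵢ−1)/(1+ψ(Kᵢ−1)) = 0.
Feasibility: ΣzᵢKᵢ = 1.5525, Σzᵢ/Kᵢ = 1.1397 — both > 1, two phases present.
Newton iteration, ψ⁰ = 0.5:
  ψ = 0.5000: g = 0.20495, g' = -0.5390 → ψ = 0.8802
  ψ = 0.8802: g = -0.02659, g' = -0.7951 → ψ = 0.8468
  ψ = 0.8468: g = -0.00100, g' = -0.7373 → ψ = 0.8455
Converged at ψ = 0.8455.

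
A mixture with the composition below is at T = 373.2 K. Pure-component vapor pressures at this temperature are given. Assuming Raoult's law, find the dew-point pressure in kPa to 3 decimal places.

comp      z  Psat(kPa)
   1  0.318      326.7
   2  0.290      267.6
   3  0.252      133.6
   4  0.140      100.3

Pdew = 187.297 kPa

At the dew point ψ → 1, so Σzᵢ/Kᵢ = 1 with Kᵢ = Pᵢˢᵃᵗ/P ⇒ 1/P = Σzᵢ/Pᵢˢᵃᵗ.
1/P = 0.318/326.7 + 0.290/267.6 + 0.252/133.6 + 0.140/100.3 = 0.005339 ⇒ P = 187.297 kPa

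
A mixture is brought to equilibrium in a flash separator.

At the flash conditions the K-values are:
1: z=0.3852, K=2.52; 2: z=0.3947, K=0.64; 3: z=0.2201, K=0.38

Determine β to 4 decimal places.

Newton–Raphson from β = 0.51:
  β = 0.5100: g = -0.04379, g' = -0.5401 → β = 0.4289
  β = 0.4289: g = 0.00049, g' = -0.5547 → β = 0.4298
Converged at β = 0.4298.

β = 0.4298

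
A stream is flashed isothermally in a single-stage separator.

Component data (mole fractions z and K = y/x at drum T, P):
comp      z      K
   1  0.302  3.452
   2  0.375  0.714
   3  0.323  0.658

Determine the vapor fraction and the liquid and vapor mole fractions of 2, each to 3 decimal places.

ψ = 0.681, x_2 = 0.466, y_2 = 0.333

Rachford–Rice: g(ψ) = Σ zᵢ(Kᵢ−1)/(1+ψ(Kᵢ−1)) = 0.
Feasibility: ΣzᵢKᵢ = 1.523, Σzᵢ/Kᵢ = 1.104 — both > 1, two phases present.
Newton iteration, ψ⁰ = 0.5:
  ψ = 0.500: g = 0.0743, g' = -0.463 → ψ = 0.660
  ψ = 0.660: g = 0.0078, g' = -0.374 → ψ = 0.681
Converged at ψ = 0.681.
Compositions from xᵢ = zᵢ/(1+ψ(Kᵢ−1)), yᵢ = Kᵢxᵢ:
  1: x = 0.113, y = 0.390
  2: x = 0.466, y = 0.333
  3: x = 0.421, y = 0.277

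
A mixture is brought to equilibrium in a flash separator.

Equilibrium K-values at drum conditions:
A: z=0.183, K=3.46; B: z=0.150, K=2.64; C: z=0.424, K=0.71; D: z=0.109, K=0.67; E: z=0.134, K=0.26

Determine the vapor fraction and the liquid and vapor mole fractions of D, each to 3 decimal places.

Let ψ = V/F and solve Σ zᵢ(Kᵢ−1)/(1+ψ(Kᵢ−1)) = 0.
Feasibility: ΣzᵢKᵢ = 1.438, Σzᵢ/Kᵢ = 1.385 — both > 1, two phases present.
Iterate (Newton) starting at ψ = 0.32:
  ψ = 0.320: g = 0.1075, g' = -0.704 → ψ = 0.473
  ψ = 0.473: g = 0.0091, g' = -0.603 → ψ = 0.488
Converged at ψ = 0.488.
Compositions from xᵢ = zᵢ/(1+ψ(Kᵢ−1)), yᵢ = Kᵢxᵢ:
  A: x = 0.083, y = 0.288
  B: x = 0.083, y = 0.220
  C: x = 0.494, y = 0.351
  D: x = 0.130, y = 0.087
  E: x = 0.210, y = 0.055

ψ = 0.488, x_D = 0.130, y_D = 0.087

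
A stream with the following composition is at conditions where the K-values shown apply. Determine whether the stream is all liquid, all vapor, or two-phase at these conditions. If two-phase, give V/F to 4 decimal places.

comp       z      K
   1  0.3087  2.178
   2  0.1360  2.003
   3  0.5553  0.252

ΣzᵢKᵢ = 1.0847; Σzᵢ/Kᵢ = 2.4132.
Both exceed 1, so a two-phase solution exists.
Let ψ = V/F and solve Σ zᵢ(Kᵢ−1)/(1+ψ(Kᵢ−1)) = 0.
Iterate (Newton) starting at ψ = 0.5:
  ψ = 0.5000: g = -0.34382, g' = -1.0232 → ψ = 0.1640
  ψ = 0.1640: g = -0.05151, g' = -0.8054 → ψ = 0.1000
  ψ = 0.1000: g = 0.00034, g' = -0.8188 → ψ = 0.1004
Converged at ψ = 0.1004.

two-phase, V/F = 0.1004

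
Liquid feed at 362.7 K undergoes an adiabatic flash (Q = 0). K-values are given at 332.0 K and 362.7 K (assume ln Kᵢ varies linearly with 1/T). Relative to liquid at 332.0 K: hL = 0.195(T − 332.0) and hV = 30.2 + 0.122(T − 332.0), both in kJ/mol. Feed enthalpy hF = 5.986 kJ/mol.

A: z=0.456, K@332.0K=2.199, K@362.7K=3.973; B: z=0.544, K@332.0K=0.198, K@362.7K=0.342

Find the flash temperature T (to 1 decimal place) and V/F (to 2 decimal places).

Adiabatic flash: solve Rachford–Rice at each trial T, then check hF = ψ·hV(T) + (1−ψ)·hL(T).
  T = 332.0 K: K = (2.199, 0.198), RR gives ψ = 0.115, H_out = 3.469 kJ/mol
  T = 362.7 K: K = (3.973, 0.342), RR gives ψ = 0.510, H_out = 20.246 kJ/mol
  T = 347.4 K: K = (2.998, 0.264), RR gives ψ = 0.347, H_out = 13.090 kJ/mol
  T = 339.7 K: K = (2.576, 0.229), RR gives ψ = 0.247, H_out = 8.808 kJ/mol
  T = 335.9 K: K = (2.385, 0.213), RR gives ψ = 0.187, H_out = 6.352 kJ/mol
  T = 333.9 K: K = (2.288, 0.205), RR gives ψ = 0.152, H_out = 4.927 kJ/mol
Linear interpolation between T = 333.9 (H_out = 4.927) and T = 335.9 (H_out = 6.352) on hF = 5.986 gives T ≈ 335.4 K, at which ψ = 0.18.

T = 335.4 K, V/F = 0.18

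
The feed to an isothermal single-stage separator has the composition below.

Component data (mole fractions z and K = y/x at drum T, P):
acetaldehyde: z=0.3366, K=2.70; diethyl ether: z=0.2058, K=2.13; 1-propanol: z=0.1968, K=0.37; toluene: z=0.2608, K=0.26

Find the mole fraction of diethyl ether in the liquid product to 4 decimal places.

Rachford–Rice: g(β) = Σ zᵢ(Kᵢ−1)/(1+β(Kᵢ−1)) = 0.
Check two-phase: ΣzᵢKᵢ = 1.4878 > 1 and Σzᵢ/Kᵢ = 1.7563 > 1, so g(0) = 0.4878 > 0 and g(1) = -0.7563 < 0.
Newton–Raphson from β = 0.5:
  β = 0.5000: g = -0.02943, g' = -0.9178 → β = 0.4679
  β = 0.4679: g = -0.00021, g' = -0.9054 → β = 0.4677
Converged at β = 0.4677.
Compositions from xᵢ = zᵢ/(1+β(Kᵢ−1)), yᵢ = Kᵢxᵢ:
  acetaldehyde: x = 0.1875, y = 0.5063
  diethyl ether: x = 0.1346, y = 0.2868
  1-propanol: x = 0.2790, y = 0.1032
  toluene: x = 0.3988, y = 0.1037

x_diethyl ether = 0.1346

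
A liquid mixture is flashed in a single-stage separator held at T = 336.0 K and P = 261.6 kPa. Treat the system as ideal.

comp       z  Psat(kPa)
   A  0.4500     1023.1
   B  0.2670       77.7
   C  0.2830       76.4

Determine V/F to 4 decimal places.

V/F = 0.4489

Raoult's law: Kᵢ = Pᵢˢᵃᵗ/P = Pᵢˢᵃᵗ/261.6.
  K_A = 1023.1/261.6 = 3.910933, K_B = 77.7/261.6 = 0.297018, K_C = 76.4/261.6 = 0.292049
Newton–Raphson from V/F = 0.5:
  V/F = 0.5000: g = -0.06608, g' = -1.2860 → V/F = 0.4486
  V/F = 0.4486: g = 0.00033, g' = -1.3032 → V/F = 0.4489
Converged at V/F = 0.4489.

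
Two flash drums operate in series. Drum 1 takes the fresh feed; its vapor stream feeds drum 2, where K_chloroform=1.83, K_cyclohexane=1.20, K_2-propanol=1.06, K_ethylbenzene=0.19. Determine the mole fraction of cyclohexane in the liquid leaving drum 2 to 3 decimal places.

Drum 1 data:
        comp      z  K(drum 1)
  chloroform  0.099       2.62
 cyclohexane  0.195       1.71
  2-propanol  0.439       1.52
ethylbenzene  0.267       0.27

Drum 1:
Let ψ₁ = V/F and solve Σ zᵢ(Kᵢ−1)/(1+ψ₁(Kᵢ−1)) = 0.
g(0) = ΣzᵢKᵢ − 1 = 0.332 and g(1) = 1 − Σzᵢ/Kᵢ = -0.430, so a root lies in (0, 1).
Newton iteration, ψ₁⁰ = 0.46:
  ψ₁ = 0.460: g = 0.0870, g' = -0.541 → ψ₁ = 0.621
  ψ₁ = 0.621: g = -0.0079, g' = -0.656 → ψ₁ = 0.609
Converged at ψ₁ = 0.609.
Drum-1 compositions:
  chloroform: x = 0.050, y = 0.131
  cyclohexane: x = 0.136, y = 0.233
  2-propanol: x = 0.333, y = 0.507
  ethylbenzene: x = 0.481, y = 0.130
Drum-2 feed = drum-1 vapor: z₂ = (0.1306, 0.2328, 0.5068, 0.1298).
Drum 2:
Let ψ₂ = V/F and solve Σ zᵢ(Kᵢ−1)/(1+ψ₂(Kᵢ−1)) = 0.
Feasibility: ΣzᵢKᵢ = 1.080, Σzᵢ/Kᵢ = 1.426 — both > 1, two phases present.
Newton–Raphson from ψ₂ = 0.38:
  ψ₂ = 0.380: g = 0.0036, g' = -0.239 → ψ₂ = 0.395
Converged at ψ₂ = 0.395.
  chloroform: x = 0.098, y = 0.180
  cyclohexane: x = 0.216, y = 0.259
  2-propanol: x = 0.495, y = 0.525
  ethylbenzene: x = 0.191, y = 0.036

x_cyclohexane (drum 2) = 0.216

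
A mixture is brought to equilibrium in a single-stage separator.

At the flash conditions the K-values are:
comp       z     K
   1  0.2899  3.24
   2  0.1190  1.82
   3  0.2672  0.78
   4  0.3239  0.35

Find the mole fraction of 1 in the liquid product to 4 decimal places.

x_1 = 0.1373

Newton–Raphson from ψ = 0.39:
  ψ = 0.3900: g = 0.07420, g' = -0.7214 → ψ = 0.4929
  ψ = 0.4929: g = 0.00243, g' = -0.6817 → ψ = 0.4964
Converged at ψ = 0.4964.
Compositions from xᵢ = zᵢ/(1+ψ(Kᵢ−1)), yᵢ = Kᵢxᵢ:
  1: x = 0.1373, y = 0.4447
  2: x = 0.0846, y = 0.1539
  3: x = 0.3000, y = 0.2340
  4: x = 0.4782, y = 0.1674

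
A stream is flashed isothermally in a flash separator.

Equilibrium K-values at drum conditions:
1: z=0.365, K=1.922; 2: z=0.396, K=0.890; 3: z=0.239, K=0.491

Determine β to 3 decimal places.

β = 0.581

Rachford–Rice: g(β) = Σ zᵢ(Kᵢ−1)/(1+β(Kᵢ−1)) = 0.
g(0) = ΣzᵢKᵢ − 1 = 0.171 and g(1) = 1 − Σzᵢ/Kᵢ = -0.122, so a root lies in (0, 1).
Iterate (Newton) starting at β = 0.5:
  β = 0.500: g = 0.0211, g' = -0.262 → β = 0.580
  β = 0.580: g = 0.0000, g' = -0.262 → β = 0.581
Converged at β = 0.581.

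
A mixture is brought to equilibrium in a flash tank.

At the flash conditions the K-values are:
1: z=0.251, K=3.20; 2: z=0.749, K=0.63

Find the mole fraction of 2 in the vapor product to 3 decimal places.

y_2 = 0.539

Material balance + equilibrium reduce to Σ zᵢ(Kᵢ−1)/(1+ψ(Kᵢ−1)) = 0.
g(0) = ΣzᵢKᵢ − 1 = 0.275 and g(1) = 1 − Σzᵢ/Kᵢ = -0.267, so a root lies in (0, 1).
Binary case is linear: z₁(K₁−1)(1+ψ(K₂−1)) + z₂(K₂−1)(1+ψ(K₁−1)) = 0
⇒ ψ = [z₁(K₁−1)+z₂(K₂−1)] / [−(K₁−1)(K₂−1)] = 0.2751/0.8140 = 0.338
Compositions from xᵢ = zᵢ/(1+ψ(Kᵢ−1)), yᵢ = Kᵢxᵢ:
  1: x = 0.144, y = 0.461
  2: x = 0.856, y = 0.539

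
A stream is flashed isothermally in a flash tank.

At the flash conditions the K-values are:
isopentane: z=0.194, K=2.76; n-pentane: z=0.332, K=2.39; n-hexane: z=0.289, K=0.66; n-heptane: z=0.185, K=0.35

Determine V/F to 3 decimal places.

V/F = 0.761

Material balance + equilibrium reduce to Σ zᵢ(Kᵢ−1)/(1+V/F(Kᵢ−1)) = 0.
Feasibility: ΣzᵢKᵢ = 1.584, Σzᵢ/Kᵢ = 1.176 — both > 1, two phases present.
Newton–Raphson from V/F = 0.62:
  V/F = 0.620: g = 0.0852, g' = -0.595 → V/F = 0.763
  V/F = 0.763: g = -0.0016, g' = -0.629 → V/F = 0.761
Converged at V/F = 0.761.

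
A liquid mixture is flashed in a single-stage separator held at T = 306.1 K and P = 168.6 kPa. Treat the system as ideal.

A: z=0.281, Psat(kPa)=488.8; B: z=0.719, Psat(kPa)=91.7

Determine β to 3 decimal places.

Raoult's law: Kᵢ = Pᵢˢᵃᵗ/P = Pᵢˢᵃᵗ/168.6.
  K_A = 488.8/168.6 = 2.89917, K_B = 91.7/168.6 = 0.54389
Rachford–Rice: g(β) = Σ zᵢ(Kᵢ−1)/(1+β(Kᵢ−1)) = 0.
g(0) = ΣzᵢKᵢ − 1 = 0.206 and g(1) = 1 − Σzᵢ/Kᵢ = -0.419, so a root lies in (0, 1).
Binary case is linear: z₁(K₁−1)(1+β(K₂−1)) + z₂(K₂−1)(1+β(K₁−1)) = 0
⇒ β = [z₁(K₁−1)+z₂(K₂−1)] / [−(K₁−1)(K₂−1)] = 0.2057/0.8662 = 0.237

β = 0.237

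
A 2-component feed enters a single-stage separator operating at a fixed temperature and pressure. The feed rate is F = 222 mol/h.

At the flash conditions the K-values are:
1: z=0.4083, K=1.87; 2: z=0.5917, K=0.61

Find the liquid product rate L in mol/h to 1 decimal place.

L = 140.6 mol/h

Material balance + equilibrium reduce to Σ zᵢ(Kᵢ−1)/(1+β(Kᵢ−1)) = 0.
Feasibility: ΣzᵢKᵢ = 1.1245, Σzᵢ/Kᵢ = 1.1883 — both > 1, two phases present.
Binary case is linear: z₁(K₁−1)(1+β(K₂−1)) + z₂(K₂−1)(1+β(K₁−1)) = 0
⇒ β = [z₁(K₁−1)+z₂(K₂−1)] / [−(K₁−1)(K₂−1)] = 0.12446/0.33930 = 0.3668
Then V = β·F = 0.3668·222 = 81.4 mol/h and L = F − V = 140.6 mol/h.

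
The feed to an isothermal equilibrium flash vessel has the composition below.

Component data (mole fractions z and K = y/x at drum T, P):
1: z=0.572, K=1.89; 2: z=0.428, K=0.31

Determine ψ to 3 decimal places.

Newton–Raphson from ψ = 0.5:
  ψ = 0.500: g = -0.0986, g' = -0.692 → ψ = 0.358
  ψ = 0.358: g = -0.0059, g' = -0.620 → ψ = 0.348
Converged at ψ = 0.348.

ψ = 0.348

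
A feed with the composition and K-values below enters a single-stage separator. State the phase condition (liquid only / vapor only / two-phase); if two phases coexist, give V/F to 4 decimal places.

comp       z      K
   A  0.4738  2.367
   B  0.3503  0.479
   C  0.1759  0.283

two-phase, V/F = 0.4162

ΣzᵢKᵢ = 1.3391; Σzᵢ/Kᵢ = 1.5530.
Both exceed 1, so a two-phase solution exists.
Material balance + equilibrium reduce to Σ zᵢ(Kᵢ−1)/(1+ψ(Kᵢ−1)) = 0.
Iterate (Newton) starting at ψ = 0.5:
  ψ = 0.5000: g = -0.05867, g' = -0.7060 → ψ = 0.4169
  ψ = 0.4169: g = -0.00047, g' = -0.6984 → ψ = 0.4162
Converged at ψ = 0.4162.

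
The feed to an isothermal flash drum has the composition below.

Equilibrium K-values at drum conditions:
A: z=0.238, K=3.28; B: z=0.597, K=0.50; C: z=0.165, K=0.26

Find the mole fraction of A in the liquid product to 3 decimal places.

Let ψ = V/F and solve Σ zᵢ(Kᵢ−1)/(1+ψ(Kᵢ−1)) = 0.
Feasibility: ΣzᵢKᵢ = 1.122, Σzᵢ/Kᵢ = 1.901 — both > 1, two phases present.
Iterate (Newton) starting at ψ = 0.46:
  ψ = 0.460: g = -0.3079, g' = -0.754 → ψ = 0.052
  ψ = 0.052: g = 0.0520, g' = -1.245 → ψ = 0.094
  ψ = 0.094: g = 0.0030, g' = -1.109 → ψ = 0.096
Converged at ψ = 0.096.
Compositions from xᵢ = zᵢ/(1+ψ(Kᵢ−1)), yᵢ = Kᵢxᵢ:
  A: x = 0.195, y = 0.640
  B: x = 0.627, y = 0.314
  C: x = 0.178, y = 0.046

x_A = 0.195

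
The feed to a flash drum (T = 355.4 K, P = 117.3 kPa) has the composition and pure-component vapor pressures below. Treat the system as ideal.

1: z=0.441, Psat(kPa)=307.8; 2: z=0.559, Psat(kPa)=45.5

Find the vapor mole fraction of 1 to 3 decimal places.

y_1 = 0.718

Raoult's law: Kᵢ = Pᵢˢᵃᵗ/P = Pᵢˢᵃᵗ/117.3.
  K_1 = 307.8/117.3 = 2.62404, K_2 = 45.5/117.3 = 0.38789
Rachford–Rice: g(β) = Σ zᵢ(Kᵢ−1)/(1+β(Kᵢ−1)) = 0.
Feasibility: ΣzᵢKᵢ = 1.374, Σzᵢ/Kᵢ = 1.609 — both > 1, two phases present.
Newton–Raphson from β = 0.5:
  β = 0.500: g = -0.0978, g' = -0.789 → β = 0.376
Converged at β = 0.376.
Compositions from xᵢ = zᵢ/(1+β(Kᵢ−1)), yᵢ = Kᵢxᵢ:
  1: x = 0.274, y = 0.718
  2: x = 0.726, y = 0.282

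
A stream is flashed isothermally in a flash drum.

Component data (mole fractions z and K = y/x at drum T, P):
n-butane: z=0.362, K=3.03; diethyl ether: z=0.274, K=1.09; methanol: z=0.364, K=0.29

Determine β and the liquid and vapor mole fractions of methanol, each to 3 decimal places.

Rachford–Rice: g(β) = Σ zᵢ(Kᵢ−1)/(1+β(Kᵢ−1)) = 0.
Check two-phase: ΣzᵢKᵢ = 1.501 > 1 and Σzᵢ/Kᵢ = 1.626 > 1, so g(0) = 0.501 > 0 and g(1) = -0.626 < 0.
Newton–Raphson from β = 0.5:
  β = 0.500: g = -0.0124, g' = -0.811 → β = 0.485
Converged at β = 0.485.
Compositions from xᵢ = zᵢ/(1+β(Kᵢ−1)), yᵢ = Kᵢxᵢ:
  n-butane: x = 0.182, y = 0.553
  diethyl ether: x = 0.263, y = 0.286
  methanol: x = 0.555, y = 0.161

β = 0.485, x_methanol = 0.555, y_methanol = 0.161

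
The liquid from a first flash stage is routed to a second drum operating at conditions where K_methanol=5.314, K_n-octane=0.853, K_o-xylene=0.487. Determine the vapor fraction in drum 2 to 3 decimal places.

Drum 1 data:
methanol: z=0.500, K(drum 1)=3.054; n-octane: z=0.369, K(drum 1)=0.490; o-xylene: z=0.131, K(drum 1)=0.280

Drum 1:
Let ψ₁ = V/F and solve Σ zᵢ(Kᵢ−1)/(1+ψ₁(Kᵢ−1)) = 0.
Check two-phase: ΣzᵢKᵢ = 1.744 > 1 and Σzᵢ/Kᵢ = 1.385 > 1, so g(0) = 0.744 > 0 and g(1) = -0.385 < 0.
Newton–Raphson from ψ₁ = 0.5:
  ψ₁ = 0.500: g = 0.1067, g' = -0.852 → ψ₁ = 0.625
  ψ₁ = 0.625: g = 0.0018, g' = -0.836 → ψ₁ = 0.627
Converged at ψ₁ = 0.627.
Drum-1 compositions:
  methanol: x = 0.218, y = 0.667
  n-octane: x = 0.543, y = 0.266
  o-xylene: x = 0.239, y = 0.067
Drum-2 feed = drum-1 liquid: z₂ = (0.2185, 0.5426, 0.2389).
Drum 2:
Rachford–Rice: g(ψ₂) = Σ zᵢ(Kᵢ−1)/(1+ψ₂(Kᵢ−1)) = 0.
Feasibility: ΣzᵢKᵢ = 1.740, Σzᵢ/Kᵢ = 1.168 — both > 1, two phases present.
Newton–Raphson from ψ₂ = 0.56:
  ψ₂ = 0.560: g = 0.0170, g' = -0.486 → ψ₂ = 0.595
  ψ₂ = 0.595: g = 0.0004, g' = -0.464 → ψ₂ = 0.596
Converged at ψ₂ = 0.596.
  methanol: x = 0.061, y = 0.325
  n-octane: x = 0.595, y = 0.507
  o-xylene: x = 0.344, y = 0.168

V/F (drum 2) = 0.596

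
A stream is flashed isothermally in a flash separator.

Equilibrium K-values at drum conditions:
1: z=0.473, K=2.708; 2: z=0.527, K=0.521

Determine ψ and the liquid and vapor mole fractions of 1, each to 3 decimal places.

ψ = 0.679, x_1 = 0.219, y_1 = 0.593

Material balance + equilibrium reduce to Σ zᵢ(Kᵢ−1)/(1+ψ(Kᵢ−1)) = 0.
Feasibility: ΣzᵢKᵢ = 1.555, Σzᵢ/Kᵢ = 1.186 — both > 1, two phases present.
Binary case is linear: z₁(K₁−1)(1+ψ(K₂−1)) + z₂(K₂−1)(1+ψ(K₁−1)) = 0
⇒ ψ = [z₁(K₁−1)+z₂(K₂−1)] / [−(K₁−1)(K₂−1)] = 0.5555/0.8181 = 0.679
Compositions from xᵢ = zᵢ/(1+ψ(Kᵢ−1)), yᵢ = Kᵢxᵢ:
  1: x = 0.219, y = 0.593
  2: x = 0.781, y = 0.407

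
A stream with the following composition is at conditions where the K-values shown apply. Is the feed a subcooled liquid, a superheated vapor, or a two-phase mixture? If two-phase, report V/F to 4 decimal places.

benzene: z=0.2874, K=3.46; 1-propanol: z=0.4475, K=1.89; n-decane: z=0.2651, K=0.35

two-phase, V/F = 0.9272

ΣzᵢKᵢ = 1.9330; Σzᵢ/Kᵢ = 1.0773.
Both exceed 1, so a two-phase solution exists.
Material balance + equilibrium reduce to Σ zᵢ(Kᵢ−1)/(1+ψ(Kᵢ−1)) = 0.
Newton–Raphson from ψ = 0.5:
  ψ = 0.5000: g = 0.33738, g' = -0.7653 → ψ = 0.9408
  ψ = 0.9408: g = -0.01351, g' = -1.0056 → ψ = 0.9274
  ψ = 0.9274: g = -0.00019, g' = -0.9779 → ψ = 0.9272
Converged at ψ = 0.9272.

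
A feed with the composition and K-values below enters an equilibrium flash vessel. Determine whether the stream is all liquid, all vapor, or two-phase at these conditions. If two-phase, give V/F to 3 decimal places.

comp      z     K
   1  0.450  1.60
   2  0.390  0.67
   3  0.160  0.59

ΣzᵢKᵢ = 1.076; Σzᵢ/Kᵢ = 1.135.
Both exceed 1, so a two-phase solution exists.
Let ψ = V/F and solve Σ zᵢ(Kᵢ−1)/(1+ψ(Kᵢ−1)) = 0.
Iterate (Newton) starting at ψ = 0.44:
  ψ = 0.440: g = -0.0170, g' = -0.200 → ψ = 0.355
Converged at ψ = 0.355.

two-phase, V/F = 0.355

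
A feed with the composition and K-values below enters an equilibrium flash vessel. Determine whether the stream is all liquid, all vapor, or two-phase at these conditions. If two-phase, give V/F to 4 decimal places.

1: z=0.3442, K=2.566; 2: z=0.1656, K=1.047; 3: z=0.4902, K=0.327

ΣzᵢKᵢ = 1.2169; Σzᵢ/Kᵢ = 1.7914.
Both exceed 1, so a two-phase solution exists.
Newton–Raphson from ψ = 0.5:
  ψ = 0.5000: g = -0.18731, g' = -0.7702 → ψ = 0.2568
  ψ = 0.2568: g = -0.00673, g' = -0.7542 → ψ = 0.2479
Converged at ψ = 0.2479.

two-phase, V/F = 0.2479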